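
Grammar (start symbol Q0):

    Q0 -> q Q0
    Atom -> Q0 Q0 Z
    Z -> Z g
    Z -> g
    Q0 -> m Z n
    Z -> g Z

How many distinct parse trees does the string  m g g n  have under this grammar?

2

Parse trees for m g g n:
  [Q0 m [Z [Z g] g] n]
  [Q0 m [Z g [Z g]] n]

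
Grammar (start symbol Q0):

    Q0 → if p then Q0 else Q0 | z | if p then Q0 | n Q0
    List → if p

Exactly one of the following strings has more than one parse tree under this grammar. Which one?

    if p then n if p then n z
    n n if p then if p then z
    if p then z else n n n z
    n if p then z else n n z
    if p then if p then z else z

if p then if p then z else z

if p then n if p then n z: 1 tree
n n if p then if p then z: 1 tree
if p then z else n n n z: 1 tree
n if p then z else n n z: 1 tree
if p then if p then z else z: 2 trees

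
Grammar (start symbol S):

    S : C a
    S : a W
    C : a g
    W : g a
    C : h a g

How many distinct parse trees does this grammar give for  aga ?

2

Parse trees for aga:
  [S [C a g] a]
  [S a [W g a]]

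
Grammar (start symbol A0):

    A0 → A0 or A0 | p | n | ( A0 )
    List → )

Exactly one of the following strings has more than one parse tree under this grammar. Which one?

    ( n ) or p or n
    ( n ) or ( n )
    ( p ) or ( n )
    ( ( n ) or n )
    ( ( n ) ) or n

( n ) or p or n: 2 trees
( n ) or ( n ): 1 tree
( p ) or ( n ): 1 tree
( ( n ) or n ): 1 tree
( ( n ) ) or n: 1 tree

( n ) or p or n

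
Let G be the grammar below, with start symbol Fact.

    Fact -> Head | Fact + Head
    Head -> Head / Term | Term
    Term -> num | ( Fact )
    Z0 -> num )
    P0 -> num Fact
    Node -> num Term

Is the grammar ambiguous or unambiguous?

Only Fact, Head, Term are reachable from Fact; ignoring the rest: The grammar is stratified — Fact handles '+' (left-recursive), Head handles '/', Term atoms. Each operator has a fixed associativity and precedence level, so every string has one parse.

Unambiguous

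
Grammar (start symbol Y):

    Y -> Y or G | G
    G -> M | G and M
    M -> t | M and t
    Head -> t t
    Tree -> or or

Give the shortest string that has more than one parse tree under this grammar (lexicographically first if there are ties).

length 1: no string has ≥2 trees
length 3: t and t has 2 parse trees

Two derivations of t and t:
  Y ⇒ G ⇒ M ⇒ M and t ⇒ t and t
  Y ⇒ G ⇒ G and M ⇒ M and M ⇒ t and M ⇒ t and t

t and t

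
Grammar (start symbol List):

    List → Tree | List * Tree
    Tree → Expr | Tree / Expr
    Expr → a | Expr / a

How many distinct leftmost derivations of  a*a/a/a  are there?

4

Parse trees for a*a/a/a:
  [List [List [Tree [Expr a]]] * [Tree [Expr [Expr [Expr a] / a] / a]]]
  [List [List [Tree [Expr a]]] * [Tree [Tree [Expr a]] / [Expr [Expr a] / a]]]
  [List [List [Tree [Expr a]]] * [Tree [Tree [Expr [Expr a] / a]] / [Expr a]]]
  [List [List [Tree [Expr a]]] * [Tree [Tree [Tree [Expr a]] / [Expr a]] / [Expr a]]]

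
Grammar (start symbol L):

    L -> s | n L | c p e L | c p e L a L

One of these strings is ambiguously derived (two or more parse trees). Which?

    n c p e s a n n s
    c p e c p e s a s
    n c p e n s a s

c p e c p e s a s

n c p e s a n n s: 1 tree
c p e c p e s a s: 2 trees
n c p e n s a s: 1 tree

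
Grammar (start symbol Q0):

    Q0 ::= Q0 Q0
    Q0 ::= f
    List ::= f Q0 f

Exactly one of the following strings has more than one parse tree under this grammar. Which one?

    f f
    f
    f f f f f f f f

f f: 1 tree
f: 1 tree
f f f f f f f f: 429 trees

f f f f f f f f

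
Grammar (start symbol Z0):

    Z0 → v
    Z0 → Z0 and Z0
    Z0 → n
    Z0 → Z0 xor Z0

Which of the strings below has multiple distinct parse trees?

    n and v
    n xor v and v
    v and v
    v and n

n and v: 1 tree
n xor v and v: 2 trees
v and v: 1 tree
v and n: 1 tree

n xor v and v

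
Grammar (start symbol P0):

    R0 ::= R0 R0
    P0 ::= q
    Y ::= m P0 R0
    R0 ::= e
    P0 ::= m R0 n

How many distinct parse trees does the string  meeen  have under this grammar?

2

Parse trees for meeen:
  [P0 m [R0 [R0 e] [R0 [R0 e] [R0 e]]] n]
  [P0 m [R0 [R0 [R0 e] [R0 e]] [R0 e]] n]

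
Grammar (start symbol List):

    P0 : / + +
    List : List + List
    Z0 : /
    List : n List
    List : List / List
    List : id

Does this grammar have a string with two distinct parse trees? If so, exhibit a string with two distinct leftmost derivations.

Witness: n id + id

Derivation 1: List ⇒ List + List ⇒ n List + List ⇒ n id + List ⇒ n id + id
Derivation 2: List ⇒ n List ⇒ n List + List ⇒ n id + List ⇒ n id + id

Two distinct leftmost derivations for the same string.

Ambiguous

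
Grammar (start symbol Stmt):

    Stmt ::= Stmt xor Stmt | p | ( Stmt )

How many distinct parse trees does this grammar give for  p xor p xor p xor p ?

Parse trees for p xor p xor p xor p:
  [Stmt [Stmt p] xor [Stmt [Stmt p] xor [Stmt [Stmt p] xor [Stmt p]]]]
  [Stmt [Stmt p] xor [Stmt [Stmt [Stmt p] xor [Stmt p]] xor [Stmt p]]]
  [Stmt [Stmt [Stmt p] xor [Stmt p]] xor [Stmt [Stmt p] xor [Stmt p]]]
  [Stmt [Stmt [Stmt p] xor [Stmt [Stmt p] xor [Stmt p]]] xor [Stmt p]]
  [Stmt [Stmt [Stmt [Stmt p] xor [Stmt p]] xor [Stmt p]] xor [Stmt p]]

5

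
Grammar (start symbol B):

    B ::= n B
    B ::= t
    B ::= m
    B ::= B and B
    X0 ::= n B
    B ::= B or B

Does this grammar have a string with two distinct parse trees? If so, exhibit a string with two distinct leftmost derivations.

Witness: n m and m

Derivation 1: B ⇒ n B ⇒ n B and B ⇒ n m and B ⇒ n m and m
Derivation 2: B ⇒ B and B ⇒ n B and B ⇒ n m and B ⇒ n m and m

Two distinct leftmost derivations for the same string.

Ambiguous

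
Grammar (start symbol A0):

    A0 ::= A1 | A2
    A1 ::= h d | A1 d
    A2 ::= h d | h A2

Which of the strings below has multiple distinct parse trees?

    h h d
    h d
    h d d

h h d: 1 tree
h d: 2 trees
h d d: 1 tree

h d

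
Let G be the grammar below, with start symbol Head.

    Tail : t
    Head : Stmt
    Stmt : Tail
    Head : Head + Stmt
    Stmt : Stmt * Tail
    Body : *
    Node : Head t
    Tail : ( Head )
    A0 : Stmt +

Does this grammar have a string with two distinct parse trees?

(Body, Node, A0 are unreachable from Head, so their rules don't affect L(Head).) This is a standard precedence ladder (Head over Stmt over Tail), with each level left-recursive on its own operator ('+' at Head, '*' at Stmt). That structure is LR(1), hence unambiguous.

Unambiguous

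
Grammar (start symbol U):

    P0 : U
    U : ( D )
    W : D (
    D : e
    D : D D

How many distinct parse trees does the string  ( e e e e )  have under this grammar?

5

Parse trees for ( e e e e ):
  [U ( [D [D e] [D [D e] [D [D e] [D e]]]] )]
  [U ( [D [D e] [D [D [D e] [D e]] [D e]]] )]
  [U ( [D [D [D e] [D e]] [D [D e] [D e]]] )]
  [U ( [D [D [D e] [D [D e] [D e]]] [D e]] )]
  [U ( [D [D [D [D e] [D e]] [D e]] [D e]] )]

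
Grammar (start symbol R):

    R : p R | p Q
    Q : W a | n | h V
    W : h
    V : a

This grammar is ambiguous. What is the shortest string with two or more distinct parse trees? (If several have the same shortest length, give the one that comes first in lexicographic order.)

p h a

length 2: no string has ≥2 trees
length 3: p h a has 2 parse trees

Two derivations of p h a:
  R ⇒ p Q ⇒ p W a ⇒ p h a
  R ⇒ p Q ⇒ p h V ⇒ p h a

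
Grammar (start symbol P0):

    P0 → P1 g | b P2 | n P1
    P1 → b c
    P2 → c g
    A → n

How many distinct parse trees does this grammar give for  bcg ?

2

Parse trees for bcg:
  [P0 [P1 b c] g]
  [P0 b [P2 c g]]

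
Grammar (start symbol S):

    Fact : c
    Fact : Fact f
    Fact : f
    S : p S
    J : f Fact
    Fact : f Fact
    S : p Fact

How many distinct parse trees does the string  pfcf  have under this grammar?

2

Parse trees for pfcf:
  [S p [Fact [Fact f [Fact c]] f]]
  [S p [Fact f [Fact [Fact c] f]]]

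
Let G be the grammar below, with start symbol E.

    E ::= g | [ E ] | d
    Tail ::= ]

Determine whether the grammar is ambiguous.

Only E is reachable from E; ignoring the rest: Each string is a nest of matched brackets around a single atom. An opening bracket forces the recursive rule; an atom forces the base rule.

Unambiguous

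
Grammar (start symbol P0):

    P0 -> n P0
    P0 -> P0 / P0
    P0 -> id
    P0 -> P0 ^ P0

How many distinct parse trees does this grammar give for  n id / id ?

2

Parse trees for n id / id:
  [P0 n [P0 [P0 id] / [P0 id]]]
  [P0 [P0 n [P0 id]] / [P0 id]]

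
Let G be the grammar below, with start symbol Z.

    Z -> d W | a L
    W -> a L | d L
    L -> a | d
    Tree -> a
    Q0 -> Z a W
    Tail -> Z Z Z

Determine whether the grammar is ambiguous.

Only Z, W, L are reachable from Z; ignoring the rest: Restricted to the reachable nonterminals, every rule has the form A → t or A → t B, and no two rules for the same A share a first terminal. The grammar encodes a DFA — one run per string.

Unambiguous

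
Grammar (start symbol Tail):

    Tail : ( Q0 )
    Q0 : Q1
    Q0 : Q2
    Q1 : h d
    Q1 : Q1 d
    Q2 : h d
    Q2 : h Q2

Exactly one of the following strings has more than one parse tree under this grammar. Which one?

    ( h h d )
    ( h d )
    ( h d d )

( h d )

( h h d ): 1 tree
( h d ): 2 trees
( h d d ): 1 tree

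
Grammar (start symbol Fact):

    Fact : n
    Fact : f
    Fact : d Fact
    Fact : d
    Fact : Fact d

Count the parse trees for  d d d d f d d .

15

Parse trees for d d d d f d d (showing first 6 of 15):
  [Fact d [Fact d [Fact d [Fact d [Fact [Fact [Fact f] d] d]]]]]
  [Fact d [Fact d [Fact d [Fact [Fact d [Fact [Fact f] d]] d]]]]
  [Fact d [Fact d [Fact d [Fact [Fact [Fact d [Fact f]] d] d]]]]
  [Fact d [Fact d [Fact [Fact d [Fact d [Fact [Fact f] d]]] d]]]
  [Fact d [Fact d [Fact [Fact d [Fact [Fact d [Fact f]] d]] d]]]
  [Fact d [Fact d [Fact [Fact [Fact d [Fact d [Fact f]]] d] d]]]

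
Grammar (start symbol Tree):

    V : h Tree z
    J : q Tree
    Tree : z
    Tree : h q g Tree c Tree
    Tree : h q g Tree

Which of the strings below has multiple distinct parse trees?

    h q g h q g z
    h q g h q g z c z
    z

h q g h q g z c z

h q g h q g z: 1 tree
h q g h q g z c z: 2 trees
z: 1 tree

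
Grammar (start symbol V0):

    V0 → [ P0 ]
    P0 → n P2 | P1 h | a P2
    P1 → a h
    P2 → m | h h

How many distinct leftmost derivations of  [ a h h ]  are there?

Parse trees for [ a h h ]:
  [V0 [ [P0 [P1 a h] h] ]]
  [V0 [ [P0 a [P2 h h]] ]]

2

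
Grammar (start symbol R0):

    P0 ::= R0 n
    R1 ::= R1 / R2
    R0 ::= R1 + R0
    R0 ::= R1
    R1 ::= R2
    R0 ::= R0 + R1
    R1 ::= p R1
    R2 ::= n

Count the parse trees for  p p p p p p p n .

Parse trees for p p p p p p p n:
  [R0 [R1 p [R1 p [R1 p [R1 p [R1 p [R1 p [R1 p [R1 [R2 n]]]]]]]]]]

1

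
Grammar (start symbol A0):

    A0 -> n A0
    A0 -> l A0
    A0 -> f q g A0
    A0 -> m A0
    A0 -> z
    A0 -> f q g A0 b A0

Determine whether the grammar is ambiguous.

Witness: f q g f q g z b z

Derivation 1: A0 ⇒ f q g A0 ⇒ f q g f q g A0 b A0 ⇒ f q g f q g z b A0 ⇒ f q g f q g z b z
Derivation 2: A0 ⇒ f q g A0 b A0 ⇒ f q g f q g A0 b A0 ⇒ f q g f q g z b A0 ⇒ f q g f q g z b z

Two distinct leftmost derivations for the same string.

Ambiguous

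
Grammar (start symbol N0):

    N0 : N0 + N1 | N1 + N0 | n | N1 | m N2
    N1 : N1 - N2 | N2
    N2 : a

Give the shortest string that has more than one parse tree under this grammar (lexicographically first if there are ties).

length 1: no string has ≥2 trees
length 2: no string has ≥2 trees
length 3: a + a has 2 parse trees

Two derivations of a + a:
  N0 ⇒ N0 + N1 ⇒ N1 + N1 ⇒ N2 + N1 ⇒ a + N1 ⇒ a + N2 ⇒ a + a
  N0 ⇒ N1 + N0 ⇒ N2 + N0 ⇒ a + N0 ⇒ a + N1 ⇒ a + N2 ⇒ a + a

a + a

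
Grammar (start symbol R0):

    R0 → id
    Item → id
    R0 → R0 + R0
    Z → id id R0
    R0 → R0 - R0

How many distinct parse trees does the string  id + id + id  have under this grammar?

Parse trees for id + id + id:
  [R0 [R0 id] + [R0 [R0 id] + [R0 id]]]
  [R0 [R0 [R0 id] + [R0 id]] + [R0 id]]

2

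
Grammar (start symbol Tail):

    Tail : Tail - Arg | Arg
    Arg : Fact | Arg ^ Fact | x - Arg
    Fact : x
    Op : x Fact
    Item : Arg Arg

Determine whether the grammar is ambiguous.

Witness: x - x

Derivation 1: Tail ⇒ Tail - Arg ⇒ Arg - Arg ⇒ Fact - Arg ⇒ x - Arg ⇒ x - Fact ⇒ x - x
Derivation 2: Tail ⇒ Arg ⇒ x - Arg ⇒ x - Fact ⇒ x - x

Two distinct leftmost derivations for the same string.

Ambiguous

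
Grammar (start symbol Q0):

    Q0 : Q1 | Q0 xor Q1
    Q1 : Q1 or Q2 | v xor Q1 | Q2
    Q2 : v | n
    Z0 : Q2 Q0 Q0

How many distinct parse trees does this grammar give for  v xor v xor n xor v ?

Parse trees for v xor v xor n xor v:
  [Q0 [Q0 [Q1 v xor [Q1 v xor [Q1 [Q2 n]]]]] xor [Q1 [Q2 v]]]
  [Q0 [Q0 [Q0 [Q1 [Q2 v]]] xor [Q1 v xor [Q1 [Q2 n]]]] xor [Q1 [Q2 v]]]
  [Q0 [Q0 [Q0 [Q1 v xor [Q1 [Q2 v]]]] xor [Q1 [Q2 n]]] xor [Q1 [Q2 v]]]
  [Q0 [Q0 [Q0 [Q0 [Q1 [Q2 v]]] xor [Q1 [Q2 v]]] xor [Q1 [Q2 n]]] xor [Q1 [Q2 v]]]

4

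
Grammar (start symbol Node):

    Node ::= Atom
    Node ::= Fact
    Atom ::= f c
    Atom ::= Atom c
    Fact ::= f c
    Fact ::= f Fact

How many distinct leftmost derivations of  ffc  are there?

Parse trees for ffc:
  [Node [Fact f [Fact f c]]]

1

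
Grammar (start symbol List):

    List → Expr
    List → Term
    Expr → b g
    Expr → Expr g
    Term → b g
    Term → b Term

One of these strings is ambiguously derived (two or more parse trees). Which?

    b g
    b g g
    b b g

b g: 2 trees
b g g: 1 tree
b b g: 1 tree

b g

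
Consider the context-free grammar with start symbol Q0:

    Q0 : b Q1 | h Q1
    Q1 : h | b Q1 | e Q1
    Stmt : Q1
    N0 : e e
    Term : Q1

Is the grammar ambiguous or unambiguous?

(Stmt, N0, Term are unreachable from Q0, so their rules don't affect L(Q0).) The reachable rules are right-linear with at most one rule per (nonterminal, next-terminal) pair. Each input token forces the next rule, so parsing is deterministic.

Unambiguous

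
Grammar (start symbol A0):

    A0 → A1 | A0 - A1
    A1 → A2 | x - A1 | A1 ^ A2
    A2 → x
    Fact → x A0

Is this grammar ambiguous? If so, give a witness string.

Ambiguous

Witness: x - x

Derivation 1: A0 ⇒ A1 ⇒ x - A1 ⇒ x - A2 ⇒ x - x
Derivation 2: A0 ⇒ A0 - A1 ⇒ A1 - A1 ⇒ A2 - A1 ⇒ x - A1 ⇒ x - A2 ⇒ x - x

Two distinct leftmost derivations for the same string.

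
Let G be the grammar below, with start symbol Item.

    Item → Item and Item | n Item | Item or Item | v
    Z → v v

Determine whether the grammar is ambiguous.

Witness: n v and v

Derivation 1: Item ⇒ Item and Item ⇒ n Item and Item ⇒ n v and Item ⇒ n v and v
Derivation 2: Item ⇒ n Item ⇒ n Item and Item ⇒ n v and Item ⇒ n v and v

Two distinct leftmost derivations for the same string.

Ambiguous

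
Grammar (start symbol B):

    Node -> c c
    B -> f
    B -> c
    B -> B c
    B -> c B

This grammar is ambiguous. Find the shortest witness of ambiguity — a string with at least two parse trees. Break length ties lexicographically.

length 1: no string has ≥2 trees
length 2: c c has 2 parse trees

Two derivations of c c:
  B ⇒ B c ⇒ c c
  B ⇒ c B ⇒ c c

c c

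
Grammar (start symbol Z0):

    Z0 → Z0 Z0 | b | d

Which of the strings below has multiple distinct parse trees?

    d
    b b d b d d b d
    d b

d: 1 tree
b b d b d d b d: 429 trees
d b: 1 tree

b b d b d d b d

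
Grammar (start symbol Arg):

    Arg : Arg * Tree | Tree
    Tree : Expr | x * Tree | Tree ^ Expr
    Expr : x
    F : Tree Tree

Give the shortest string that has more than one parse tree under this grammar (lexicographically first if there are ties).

x * x

length 1: no string has ≥2 trees
length 3: x * x has 2 parse trees

Two derivations of x * x:
  Arg ⇒ Arg * Tree ⇒ Tree * Tree ⇒ Expr * Tree ⇒ x * Tree ⇒ x * Expr ⇒ x * x
  Arg ⇒ Tree ⇒ x * Tree ⇒ x * Expr ⇒ x * x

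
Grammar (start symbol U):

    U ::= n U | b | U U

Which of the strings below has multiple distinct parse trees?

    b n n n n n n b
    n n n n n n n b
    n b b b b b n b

n b b b b b n b

b n n n n n n b: 1 tree
n n n n n n n b: 1 tree
n b b b b b n b: 132 trees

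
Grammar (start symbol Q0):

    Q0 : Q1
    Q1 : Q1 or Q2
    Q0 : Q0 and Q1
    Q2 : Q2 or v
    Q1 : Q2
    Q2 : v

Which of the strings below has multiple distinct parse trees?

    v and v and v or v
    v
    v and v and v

v and v and v or v

v and v and v or v: 2 trees
v: 1 tree
v and v and v: 1 tree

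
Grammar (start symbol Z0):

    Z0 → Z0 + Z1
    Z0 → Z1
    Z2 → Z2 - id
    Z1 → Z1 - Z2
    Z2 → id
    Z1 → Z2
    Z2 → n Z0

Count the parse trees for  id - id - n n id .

Parse trees for id - id - n n id:
  [Z0 [Z1 [Z1 [Z1 [Z2 id]] - [Z2 id]] - [Z2 n [Z0 [Z1 [Z2 n [Z0 [Z1 [Z2 id]]]]]]]]]
  [Z0 [Z1 [Z1 [Z2 [Z2 id] - id]] - [Z2 n [Z0 [Z1 [Z2 n [Z0 [Z1 [Z2 id]]]]]]]]]

2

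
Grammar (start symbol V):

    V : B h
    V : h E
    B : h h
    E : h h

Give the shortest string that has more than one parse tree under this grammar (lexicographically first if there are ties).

h h h

length 3: h h h has 2 parse trees

Two derivations of h h h:
  V ⇒ B h ⇒ h h h
  V ⇒ h E ⇒ h h h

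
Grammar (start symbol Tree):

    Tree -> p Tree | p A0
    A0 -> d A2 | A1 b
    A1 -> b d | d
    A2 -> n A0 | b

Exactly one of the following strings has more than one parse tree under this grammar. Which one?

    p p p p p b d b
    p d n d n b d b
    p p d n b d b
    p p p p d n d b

p p p p d n d b

p p p p p b d b: 1 tree
p d n d n b d b: 1 tree
p p d n b d b: 1 tree
p p p p d n d b: 2 trees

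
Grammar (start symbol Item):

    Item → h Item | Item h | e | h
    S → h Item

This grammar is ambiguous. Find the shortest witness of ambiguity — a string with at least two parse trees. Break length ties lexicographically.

length 1: no string has ≥2 trees
length 2: h h has 2 parse trees

Two derivations of h h:
  Item ⇒ h Item ⇒ h h
  Item ⇒ Item h ⇒ h h

h h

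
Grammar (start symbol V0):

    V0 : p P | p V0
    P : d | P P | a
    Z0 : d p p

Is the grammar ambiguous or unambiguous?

Witness: p a a a

Derivation 1: V0 ⇒ p P ⇒ p P P ⇒ p P P P ⇒ p a P P ⇒ p a a P ⇒ p a a a
Derivation 2: V0 ⇒ p P ⇒ p P P ⇒ p a P ⇒ p a P P ⇒ p a a P ⇒ p a a a

Two distinct leftmost derivations for the same string.

Ambiguous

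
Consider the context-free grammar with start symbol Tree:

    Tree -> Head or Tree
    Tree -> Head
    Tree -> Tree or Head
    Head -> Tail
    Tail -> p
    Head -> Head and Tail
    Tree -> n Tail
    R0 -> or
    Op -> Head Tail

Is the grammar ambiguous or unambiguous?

Ambiguous

Witness: p or p

Derivation 1: Tree ⇒ Head or Tree ⇒ Tail or Tree ⇒ p or Tree ⇒ p or Head ⇒ p or Tail ⇒ p or p
Derivation 2: Tree ⇒ Tree or Head ⇒ Head or Head ⇒ Tail or Head ⇒ p or Head ⇒ p or Tail ⇒ p or p

Two distinct leftmost derivations for the same string.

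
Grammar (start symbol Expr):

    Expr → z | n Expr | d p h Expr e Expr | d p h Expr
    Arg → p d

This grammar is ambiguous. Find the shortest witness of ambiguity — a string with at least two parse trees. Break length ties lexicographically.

d p h d p h z e z

length 1: no string has ≥2 trees
length 2: no string has ≥2 trees
length 3: no string has ≥2 trees
length 4: no string has ≥2 trees
length 5: no string has ≥2 trees
length 6: no string has ≥2 trees
length 7: no string has ≥2 trees
length 8: no string has ≥2 trees
length 9: d p h d p h z e z has 2 parse trees

Two derivations of d p h d p h z e z:
  Expr ⇒ d p h Expr e Expr ⇒ d p h d p h Expr e Expr ⇒ d p h d p h z e Expr ⇒ d p h d p h z e z
  Expr ⇒ d p h Expr ⇒ d p h d p h Expr e Expr ⇒ d p h d p h z e Expr ⇒ d p h d p h z e z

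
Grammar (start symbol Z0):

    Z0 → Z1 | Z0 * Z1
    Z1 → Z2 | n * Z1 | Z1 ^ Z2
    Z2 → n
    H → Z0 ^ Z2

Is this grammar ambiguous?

Ambiguous

Witness: n * n

Derivation 1: Z0 ⇒ Z1 ⇒ n * Z1 ⇒ n * Z2 ⇒ n * n
Derivation 2: Z0 ⇒ Z0 * Z1 ⇒ Z1 * Z1 ⇒ Z2 * Z1 ⇒ n * Z1 ⇒ n * Z2 ⇒ n * n

Two distinct leftmost derivations for the same string.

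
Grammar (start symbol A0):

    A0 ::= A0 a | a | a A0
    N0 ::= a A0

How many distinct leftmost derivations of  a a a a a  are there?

16

Parse trees for a a a a a (showing first 6 of 16):
  [A0 [A0 [A0 [A0 [A0 a] a] a] a] a]
  [A0 [A0 [A0 [A0 a [A0 a]] a] a] a]
  [A0 [A0 [A0 a [A0 [A0 a] a]] a] a]
  [A0 [A0 [A0 a [A0 a [A0 a]]] a] a]
  [A0 [A0 a [A0 [A0 [A0 a] a] a]] a]
  [A0 [A0 a [A0 [A0 a [A0 a]] a]] a]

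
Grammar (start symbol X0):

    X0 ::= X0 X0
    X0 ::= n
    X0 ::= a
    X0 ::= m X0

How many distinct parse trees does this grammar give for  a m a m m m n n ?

18

Parse trees for a m a m m m n n (showing first 6 of 18):
  [X0 [X0 a] [X0 [X0 m [X0 a]] [X0 [X0 m [X0 m [X0 m [X0 n]]]] [X0 n]]]]
  [X0 [X0 a] [X0 [X0 m [X0 a]] [X0 m [X0 [X0 m [X0 m [X0 n]]] [X0 n]]]]]
  [X0 [X0 a] [X0 [X0 m [X0 a]] [X0 m [X0 m [X0 [X0 m [X0 n]] [X0 n]]]]]]
  [X0 [X0 a] [X0 [X0 m [X0 a]] [X0 m [X0 m [X0 m [X0 [X0 n] [X0 n]]]]]]]
  [X0 [X0 a] [X0 [X0 [X0 m [X0 a]] [X0 m [X0 m [X0 m [X0 n]]]]] [X0 n]]]
  [X0 [X0 a] [X0 [X0 m [X0 [X0 a] [X0 m [X0 m [X0 m [X0 n]]]]]] [X0 n]]]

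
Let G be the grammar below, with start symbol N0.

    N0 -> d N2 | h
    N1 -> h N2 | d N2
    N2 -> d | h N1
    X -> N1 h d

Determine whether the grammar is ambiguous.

Unambiguous

(X is unreachable from N0, so its rules don't affect L(N0).) Restricted to the reachable nonterminals, every rule has the form A → t or A → t B, and no two rules for the same A share a first terminal. The grammar encodes a DFA — one run per string.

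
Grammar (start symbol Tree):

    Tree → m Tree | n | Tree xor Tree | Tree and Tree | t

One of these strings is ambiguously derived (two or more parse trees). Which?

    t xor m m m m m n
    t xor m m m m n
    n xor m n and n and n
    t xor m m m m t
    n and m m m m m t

t xor m m m m m n: 1 tree
t xor m m m m n: 1 tree
n xor m n and n and n: 9 trees
t xor m m m m t: 1 tree
n and m m m m m t: 1 tree

n xor m n and n and n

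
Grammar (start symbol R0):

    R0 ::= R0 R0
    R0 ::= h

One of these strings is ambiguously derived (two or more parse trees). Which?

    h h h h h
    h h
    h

h h h h h

h h h h h: 14 trees
h h: 1 tree
h: 1 tree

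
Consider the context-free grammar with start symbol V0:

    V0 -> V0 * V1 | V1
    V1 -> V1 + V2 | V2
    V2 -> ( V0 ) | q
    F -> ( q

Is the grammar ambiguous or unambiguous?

Unambiguous

(F is unreachable from V0, so its rules don't affect L(V0).) V0 → V0 * V1 | V1  ;  V1 → V1 + V2 | V2  — a left-associative chain with V2 at the bottom. Each string factors uniquely by precedence.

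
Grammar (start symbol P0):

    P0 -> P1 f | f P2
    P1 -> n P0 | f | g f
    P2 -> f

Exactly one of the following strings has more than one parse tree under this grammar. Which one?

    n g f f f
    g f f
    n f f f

n f f f

n g f f f: 1 tree
g f f: 1 tree
n f f f: 2 trees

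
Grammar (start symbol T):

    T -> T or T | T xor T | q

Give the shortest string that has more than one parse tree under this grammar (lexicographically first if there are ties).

q or q or q

length 1: no string has ≥2 trees
length 3: no string has ≥2 trees
length 5: q or q or q has 2 parse trees

Two derivations of q or q or q:
  T ⇒ T or T ⇒ T or T or T ⇒ q or T or T ⇒ q or q or T ⇒ q or q or q
  T ⇒ T or T ⇒ q or T ⇒ q or T or T ⇒ q or q or T ⇒ q or q or q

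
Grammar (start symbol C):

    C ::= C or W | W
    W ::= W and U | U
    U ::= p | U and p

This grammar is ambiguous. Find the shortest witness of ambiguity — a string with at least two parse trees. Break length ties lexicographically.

length 1: no string has ≥2 trees
length 3: p and p has 2 parse trees

Two derivations of p and p:
  C ⇒ W ⇒ W and U ⇒ U and U ⇒ p and U ⇒ p and p
  C ⇒ W ⇒ U ⇒ U and p ⇒ p and p

p and p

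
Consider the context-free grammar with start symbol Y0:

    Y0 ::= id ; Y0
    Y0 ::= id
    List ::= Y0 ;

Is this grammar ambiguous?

Unambiguous

Only Y0 is reachable from Y0; ignoring the rest: The reachable grammar is A → atom sep A | atom. Each atom is followed by either the separator (recurse) or end-of-string (stop) — no choice point.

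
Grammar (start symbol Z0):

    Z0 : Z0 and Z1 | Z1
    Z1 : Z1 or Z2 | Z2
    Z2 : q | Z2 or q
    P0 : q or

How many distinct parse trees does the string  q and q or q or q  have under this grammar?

Parse trees for q and q or q or q:
  [Z0 [Z0 [Z1 [Z2 q]]] and [Z1 [Z1 [Z2 q]] or [Z2 [Z2 q] or q]]]
  [Z0 [Z0 [Z1 [Z2 q]]] and [Z1 [Z1 [Z1 [Z2 q]] or [Z2 q]] or [Z2 q]]]
  [Z0 [Z0 [Z1 [Z2 q]]] and [Z1 [Z1 [Z2 [Z2 q] or q]] or [Z2 q]]]
  [Z0 [Z0 [Z1 [Z2 q]]] and [Z1 [Z2 [Z2 [Z2 q] or q] or q]]]

4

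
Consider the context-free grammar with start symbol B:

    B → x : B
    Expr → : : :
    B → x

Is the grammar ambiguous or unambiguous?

Unambiguous

Only B is reachable from B; ignoring the rest: Right-recursive list with a separator: after each atom, whether the separator follows determines the rule. One parse per string.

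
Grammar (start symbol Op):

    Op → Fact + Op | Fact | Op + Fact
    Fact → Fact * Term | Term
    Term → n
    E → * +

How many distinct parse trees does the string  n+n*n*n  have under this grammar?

Parse trees for n+n*n*n:
  [Op [Fact [Term n]] + [Op [Fact [Fact [Fact [Term n]] * [Term n]] * [Term n]]]]
  [Op [Op [Fact [Term n]]] + [Fact [Fact [Fact [Term n]] * [Term n]] * [Term n]]]

2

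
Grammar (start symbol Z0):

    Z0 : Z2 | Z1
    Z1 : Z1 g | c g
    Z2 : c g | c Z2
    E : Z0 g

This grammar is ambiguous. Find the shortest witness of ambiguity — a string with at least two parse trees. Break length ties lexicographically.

c g

length 2: c g has 2 parse trees

Two derivations of c g:
  Z0 ⇒ Z2 ⇒ c g
  Z0 ⇒ Z1 ⇒ c g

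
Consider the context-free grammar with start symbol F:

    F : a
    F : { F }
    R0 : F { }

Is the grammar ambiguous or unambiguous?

Only F is reachable from F; ignoring the rest: Each string is a nest of matched brackets around a single atom. An opening bracket forces the recursive rule; an atom forces the base rule.

Unambiguous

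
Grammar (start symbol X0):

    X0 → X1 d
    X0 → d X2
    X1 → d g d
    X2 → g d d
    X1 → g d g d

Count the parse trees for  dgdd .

2

Parse trees for dgdd:
  [X0 [X1 d g d] d]
  [X0 d [X2 g d d]]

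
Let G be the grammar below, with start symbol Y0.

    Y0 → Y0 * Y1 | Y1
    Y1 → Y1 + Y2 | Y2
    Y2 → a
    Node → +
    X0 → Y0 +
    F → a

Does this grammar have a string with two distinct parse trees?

Unambiguous

Only Y0, Y1, Y2 are reachable from Y0; ignoring the rest: This is a standard precedence ladder (Y0 over Y1 over Y2), with each level left-recursive on its own operator ('*' at Y0, '+' at Y1). That structure is LR(1), hence unambiguous.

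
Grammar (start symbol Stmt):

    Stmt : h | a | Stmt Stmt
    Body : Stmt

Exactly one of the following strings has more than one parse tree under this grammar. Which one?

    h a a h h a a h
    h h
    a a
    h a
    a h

h a a h h a a h

h a a h h a a h: 429 trees
h h: 1 tree
a a: 1 tree
h a: 1 tree
a h: 1 tree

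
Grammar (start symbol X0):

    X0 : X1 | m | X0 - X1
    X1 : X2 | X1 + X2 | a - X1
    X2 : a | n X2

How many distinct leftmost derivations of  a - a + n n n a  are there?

3

Parse trees for a - a + n n n a:
  [X0 [X1 [X1 a - [X1 [X2 a]]] + [X2 n [X2 n [X2 n [X2 a]]]]]]
  [X0 [X1 a - [X1 [X1 [X2 a]] + [X2 n [X2 n [X2 n [X2 a]]]]]]]
  [X0 [X0 [X1 [X2 a]]] - [X1 [X1 [X2 a]] + [X2 n [X2 n [X2 n [X2 a]]]]]]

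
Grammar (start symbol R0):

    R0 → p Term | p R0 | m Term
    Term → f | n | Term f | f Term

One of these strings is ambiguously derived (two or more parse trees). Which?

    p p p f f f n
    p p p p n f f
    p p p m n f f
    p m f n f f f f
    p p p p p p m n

p m f n f f f f

p p p f f f n: 1 tree
p p p p n f f: 1 tree
p p p m n f f: 1 tree
p m f n f f f f: 5 trees
p p p p p p m n: 1 tree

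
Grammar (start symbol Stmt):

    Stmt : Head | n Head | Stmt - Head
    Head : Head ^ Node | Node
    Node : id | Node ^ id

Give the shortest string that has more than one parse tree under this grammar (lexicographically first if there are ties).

length 1: no string has ≥2 trees
length 2: no string has ≥2 trees
length 3: id ^ id has 2 parse trees

Two derivations of id ^ id:
  Stmt ⇒ Head ⇒ Head ^ Node ⇒ Node ^ Node ⇒ id ^ Node ⇒ id ^ id
  Stmt ⇒ Head ⇒ Node ⇒ Node ^ id ⇒ id ^ id

id ^ id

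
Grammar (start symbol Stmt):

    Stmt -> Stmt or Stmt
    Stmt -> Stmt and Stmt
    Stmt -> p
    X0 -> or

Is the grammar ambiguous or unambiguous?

Ambiguous

Witness: p and p and p

Derivation 1: Stmt ⇒ Stmt and Stmt ⇒ Stmt and Stmt and Stmt ⇒ p and Stmt and Stmt ⇒ p and p and Stmt ⇒ p and p and p
Derivation 2: Stmt ⇒ Stmt and Stmt ⇒ p and Stmt ⇒ p and Stmt and Stmt ⇒ p and p and Stmt ⇒ p and p and p

Two distinct leftmost derivations for the same string.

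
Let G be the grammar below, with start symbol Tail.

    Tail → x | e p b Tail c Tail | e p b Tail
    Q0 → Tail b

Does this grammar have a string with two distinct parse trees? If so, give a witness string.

Witness: e p b e p b x c x

Derivation 1: Tail ⇒ e p b Tail c Tail ⇒ e p b e p b Tail c Tail ⇒ e p b e p b x c Tail ⇒ e p b e p b x c x
Derivation 2: Tail ⇒ e p b Tail ⇒ e p b e p b Tail c Tail ⇒ e p b e p b x c Tail ⇒ e p b e p b x c x

Two distinct leftmost derivations for the same string.

Ambiguous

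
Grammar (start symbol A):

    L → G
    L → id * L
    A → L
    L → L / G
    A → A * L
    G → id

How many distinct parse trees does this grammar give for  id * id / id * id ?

Parse trees for id * id / id * id:
  [A [A [L id * [L [L [G id]] / [G id]]]] * [L [G id]]]
  [A [A [L [L id * [L [G id]]] / [G id]]] * [L [G id]]]
  [A [A [A [L [G id]]] * [L [L [G id]] / [G id]]] * [L [G id]]]

3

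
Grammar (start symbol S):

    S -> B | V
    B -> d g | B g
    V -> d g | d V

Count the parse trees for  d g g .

1

Parse trees for d g g:
  [S [B [B d g] g]]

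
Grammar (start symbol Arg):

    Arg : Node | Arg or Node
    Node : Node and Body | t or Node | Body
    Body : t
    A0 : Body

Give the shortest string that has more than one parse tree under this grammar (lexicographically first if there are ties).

t or t

length 1: no string has ≥2 trees
length 3: t or t has 2 parse trees

Two derivations of t or t:
  Arg ⇒ Node ⇒ t or Node ⇒ t or Body ⇒ t or t
  Arg ⇒ Arg or Node ⇒ Node or Node ⇒ Body or Node ⇒ t or Node ⇒ t or Body ⇒ t or t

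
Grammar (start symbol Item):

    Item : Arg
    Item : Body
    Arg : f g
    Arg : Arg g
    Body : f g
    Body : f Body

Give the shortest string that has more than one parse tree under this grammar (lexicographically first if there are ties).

f g

length 2: f g has 2 parse trees

Two derivations of f g:
  Item ⇒ Arg ⇒ f g
  Item ⇒ Body ⇒ f g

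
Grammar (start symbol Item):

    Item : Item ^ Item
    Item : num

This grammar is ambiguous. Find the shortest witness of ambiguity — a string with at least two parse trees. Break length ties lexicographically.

num ^ num ^ num

length 1: no string has ≥2 trees
length 3: no string has ≥2 trees
length 5: num ^ num ^ num has 2 parse trees

Two derivations of num ^ num ^ num:
  Item ⇒ Item ^ Item ⇒ Item ^ Item ^ Item ⇒ num ^ Item ^ Item ⇒ num ^ num ^ Item ⇒ num ^ num ^ num
  Item ⇒ Item ^ Item ⇒ num ^ Item ⇒ num ^ Item ^ Item ⇒ num ^ num ^ Item ⇒ num ^ num ^ num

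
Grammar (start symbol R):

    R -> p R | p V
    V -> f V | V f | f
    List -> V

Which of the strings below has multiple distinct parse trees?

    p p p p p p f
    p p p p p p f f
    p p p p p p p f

p p p p p p f f

p p p p p p f: 1 tree
p p p p p p f f: 2 trees
p p p p p p p f: 1 tree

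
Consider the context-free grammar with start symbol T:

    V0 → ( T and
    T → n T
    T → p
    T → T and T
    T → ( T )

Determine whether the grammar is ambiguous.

Witness: n p and p

Derivation 1: T ⇒ n T ⇒ n T and T ⇒ n p and T ⇒ n p and p
Derivation 2: T ⇒ T and T ⇒ n T and T ⇒ n p and T ⇒ n p and p

Two distinct leftmost derivations for the same string.

Ambiguous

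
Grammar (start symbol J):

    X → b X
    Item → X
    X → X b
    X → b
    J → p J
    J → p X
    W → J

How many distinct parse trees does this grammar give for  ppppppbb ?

2

Parse trees for ppppppbb:
  [J p [J p [J p [J p [J p [J p [X b [X b]]]]]]]]
  [J p [J p [J p [J p [J p [J p [X [X b] b]]]]]]]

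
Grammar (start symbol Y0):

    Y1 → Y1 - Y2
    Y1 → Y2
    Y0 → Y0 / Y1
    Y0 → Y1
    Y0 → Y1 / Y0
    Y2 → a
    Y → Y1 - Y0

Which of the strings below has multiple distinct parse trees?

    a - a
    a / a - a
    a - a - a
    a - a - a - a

a / a - a

a - a: 1 tree
a / a - a: 2 trees
a - a - a: 1 tree
a - a - a - a: 1 tree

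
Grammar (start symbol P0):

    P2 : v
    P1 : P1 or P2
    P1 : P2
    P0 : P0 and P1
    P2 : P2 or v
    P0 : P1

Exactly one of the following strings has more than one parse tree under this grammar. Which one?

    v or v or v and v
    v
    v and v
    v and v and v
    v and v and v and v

v or v or v and v

v or v or v and v: 4 trees
v: 1 tree
v and v: 1 tree
v and v and v: 1 tree
v and v and v and v: 1 tree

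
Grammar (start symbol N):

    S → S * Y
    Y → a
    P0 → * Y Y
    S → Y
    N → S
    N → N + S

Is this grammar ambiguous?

(P0 is unreachable from N, so its rules don't affect L(N).) N → N + S | S  ;  S → S * Y | Y  — a left-associative chain with Y at the bottom. Each string factors uniquely by precedence.

Unambiguous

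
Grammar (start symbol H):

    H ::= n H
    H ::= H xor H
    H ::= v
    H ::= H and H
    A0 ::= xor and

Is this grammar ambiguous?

Witness: n v and v

Derivation 1: H ⇒ n H ⇒ n H and H ⇒ n v and H ⇒ n v and v
Derivation 2: H ⇒ H and H ⇒ n H and H ⇒ n v and H ⇒ n v and v

Two distinct leftmost derivations for the same string.

Ambiguous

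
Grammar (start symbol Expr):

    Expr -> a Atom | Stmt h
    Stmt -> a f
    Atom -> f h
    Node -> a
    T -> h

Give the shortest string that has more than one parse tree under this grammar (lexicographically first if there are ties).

a f h

length 3: a f h has 2 parse trees

Two derivations of a f h:
  Expr ⇒ a Atom ⇒ a f h
  Expr ⇒ Stmt h ⇒ a f h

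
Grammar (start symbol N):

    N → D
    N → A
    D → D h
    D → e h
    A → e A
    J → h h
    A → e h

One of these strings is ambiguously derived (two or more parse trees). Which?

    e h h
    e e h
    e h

e h

e h h: 1 tree
e e h: 1 tree
e h: 2 trees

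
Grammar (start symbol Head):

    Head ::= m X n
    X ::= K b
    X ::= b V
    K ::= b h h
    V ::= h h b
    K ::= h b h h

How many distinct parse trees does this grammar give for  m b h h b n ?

Parse trees for m b h h b n:
  [Head m [X [K b h h] b] n]
  [Head m [X b [V h h b]] n]

2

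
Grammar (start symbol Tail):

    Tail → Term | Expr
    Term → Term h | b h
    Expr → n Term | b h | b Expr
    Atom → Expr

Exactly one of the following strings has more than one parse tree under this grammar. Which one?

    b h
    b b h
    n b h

b h

b h: 2 trees
b b h: 1 tree
n b h: 1 tree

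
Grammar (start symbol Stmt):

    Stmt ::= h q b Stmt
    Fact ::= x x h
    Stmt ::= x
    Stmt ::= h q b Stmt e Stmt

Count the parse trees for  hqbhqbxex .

Parse trees for hqbhqbxex:
  [Stmt h q b [Stmt h q b [Stmt x] e [Stmt x]]]
  [Stmt h q b [Stmt h q b [Stmt x]] e [Stmt x]]

2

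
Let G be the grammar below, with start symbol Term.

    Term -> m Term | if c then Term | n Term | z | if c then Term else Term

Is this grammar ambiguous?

Ambiguous

Witness: if c then if c then z else z

Derivation 1: Term ⇒ if c then Term ⇒ if c then if c then Term else Term ⇒ if c then if c then z else Term ⇒ if c then if c then z else z
Derivation 2: Term ⇒ if c then Term else Term ⇒ if c then if c then Term else Term ⇒ if c then if c then z else Term ⇒ if c then if c then z else z

Two distinct leftmost derivations for the same string.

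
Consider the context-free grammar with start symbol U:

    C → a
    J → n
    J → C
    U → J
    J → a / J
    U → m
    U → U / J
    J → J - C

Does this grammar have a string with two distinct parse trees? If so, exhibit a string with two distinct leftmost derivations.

Ambiguous

Witness: a / a

Derivation 1: U ⇒ J ⇒ a / J ⇒ a / C ⇒ a / a
Derivation 2: U ⇒ U / J ⇒ J / J ⇒ C / J ⇒ a / J ⇒ a / C ⇒ a / a

Two distinct leftmost derivations for the same string.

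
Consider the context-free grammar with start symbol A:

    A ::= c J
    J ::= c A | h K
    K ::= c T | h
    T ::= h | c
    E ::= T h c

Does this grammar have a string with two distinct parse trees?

Unambiguous

(E is unreachable from A, so its rules don't affect L(A).) Each reachable nonterminal has at most one production per leading terminal, and all productions are right-linear; the derivation is determined token-by-token.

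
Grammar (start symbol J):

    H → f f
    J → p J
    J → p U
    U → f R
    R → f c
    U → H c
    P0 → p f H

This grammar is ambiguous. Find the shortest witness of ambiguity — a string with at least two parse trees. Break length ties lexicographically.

p f f c

length 4: p f f c has 2 parse trees

Two derivations of p f f c:
  J ⇒ p U ⇒ p f R ⇒ p f f c
  J ⇒ p U ⇒ p H c ⇒ p f f c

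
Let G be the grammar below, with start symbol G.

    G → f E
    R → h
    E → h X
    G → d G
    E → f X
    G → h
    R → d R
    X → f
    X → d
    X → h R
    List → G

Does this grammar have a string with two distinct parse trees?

Only G, E, X, R are reachable from G; ignoring the rest: Restricted to the reachable nonterminals, every rule has the form A → t or A → t B, and no two rules for the same A share a first terminal. The grammar encodes a DFA — one run per string.

Unambiguous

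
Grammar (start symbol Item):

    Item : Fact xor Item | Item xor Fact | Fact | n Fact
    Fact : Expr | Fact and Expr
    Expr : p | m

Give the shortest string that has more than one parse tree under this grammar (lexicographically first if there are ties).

m xor m

length 1: no string has ≥2 trees
length 2: no string has ≥2 trees
length 3: m xor m has 2 parse trees

Two derivations of m xor m:
  Item ⇒ Fact xor Item ⇒ Expr xor Item ⇒ m xor Item ⇒ m xor Fact ⇒ m xor Expr ⇒ m xor m
  Item ⇒ Item xor Fact ⇒ Fact xor Fact ⇒ Expr xor Fact ⇒ m xor Fact ⇒ m xor Expr ⇒ m xor m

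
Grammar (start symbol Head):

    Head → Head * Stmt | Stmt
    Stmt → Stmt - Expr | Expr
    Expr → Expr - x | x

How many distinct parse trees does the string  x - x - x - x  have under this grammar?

8

Parse trees for x - x - x - x:
  [Head [Stmt [Stmt [Expr x]] - [Expr [Expr [Expr x] - x] - x]]]
  [Head [Stmt [Stmt [Stmt [Expr x]] - [Expr x]] - [Expr [Expr x] - x]]]
  [Head [Stmt [Stmt [Expr [Expr x] - x]] - [Expr [Expr x] - x]]]
  [Head [Stmt [Stmt [Stmt [Expr x]] - [Expr [Expr x] - x]] - [Expr x]]]
  [Head [Stmt [Stmt [Stmt [Stmt [Expr x]] - [Expr x]] - [Expr x]] - [Expr x]]]
  [Head [Stmt [Stmt [Stmt [Expr [Expr x] - x]] - [Expr x]] - [Expr x]]]
  [Head [Stmt [Stmt [Expr [Expr [Expr x] - x] - x]] - [Expr x]]]
  [Head [Stmt [Expr [Expr [Expr [Expr x] - x] - x] - x]]]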